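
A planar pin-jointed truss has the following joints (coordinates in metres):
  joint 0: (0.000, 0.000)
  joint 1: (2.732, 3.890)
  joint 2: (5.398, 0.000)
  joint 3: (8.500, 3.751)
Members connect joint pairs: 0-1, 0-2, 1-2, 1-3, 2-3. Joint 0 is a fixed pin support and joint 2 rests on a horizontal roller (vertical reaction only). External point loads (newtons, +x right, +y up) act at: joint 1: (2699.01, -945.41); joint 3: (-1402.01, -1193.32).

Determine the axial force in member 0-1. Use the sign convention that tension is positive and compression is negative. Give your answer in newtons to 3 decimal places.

N=4 nodes, M=5 members, R=3 reactions → 2N=8, M+R=8
member 0 (0-1): L=4.7535, (cx,cy)=(0.5747,0.8183)
member 1 (0-2): L=5.3980, (cx,cy)=(1.0000,0.0000)
member 2 (1-2): L=4.7159, (cx,cy)=(0.5653,-0.8249)
member 3 (1-3): L=5.7697, (cx,cy)=(0.9997,-0.0241)
member 4 (2-3): L=4.8675, (cx,cy)=(0.6373,0.7706)
solve A·x = −loads:
  F[0-1] = +1453.6638 N (tension)
  F[0-2] = +461.5324 N (tension)
  F[1-2] = -2576.3985 N (compression)
  F[1-3] = -407.1650 N (compression)
  F[2-3] = -1561.2404 N (compression)
  Rx@0 = -1297.0000 N
  Ry@0 = -1189.5934 N
  Ry@2 = +3328.3234 N

1453.664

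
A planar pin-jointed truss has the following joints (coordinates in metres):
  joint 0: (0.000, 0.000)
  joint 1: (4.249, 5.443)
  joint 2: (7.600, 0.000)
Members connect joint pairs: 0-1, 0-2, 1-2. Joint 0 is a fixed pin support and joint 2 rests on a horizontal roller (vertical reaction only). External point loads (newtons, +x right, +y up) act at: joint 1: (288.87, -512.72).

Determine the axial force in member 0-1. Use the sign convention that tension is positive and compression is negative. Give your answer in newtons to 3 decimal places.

-24.338

N=3 nodes, M=3 members, R=3 reactions → 2N=6, M+R=6
member 0 (0-1): L=6.9051, (cx,cy)=(0.6153,0.7883)
member 1 (0-2): L=7.6000, (cx,cy)=(1.0000,0.0000)
member 2 (1-2): L=6.3918, (cx,cy)=(0.5243,-0.8516)
solve A·x = −loads:
  F[0-1] = -24.3383 N (compression)
  F[0-2] = +303.8464 N (tension)
  F[1-2] = -579.5684 N (compression)
  Rx@0 = -288.8700 N
  Ry@0 = +19.1849 N
  Ry@2 = +493.5351 N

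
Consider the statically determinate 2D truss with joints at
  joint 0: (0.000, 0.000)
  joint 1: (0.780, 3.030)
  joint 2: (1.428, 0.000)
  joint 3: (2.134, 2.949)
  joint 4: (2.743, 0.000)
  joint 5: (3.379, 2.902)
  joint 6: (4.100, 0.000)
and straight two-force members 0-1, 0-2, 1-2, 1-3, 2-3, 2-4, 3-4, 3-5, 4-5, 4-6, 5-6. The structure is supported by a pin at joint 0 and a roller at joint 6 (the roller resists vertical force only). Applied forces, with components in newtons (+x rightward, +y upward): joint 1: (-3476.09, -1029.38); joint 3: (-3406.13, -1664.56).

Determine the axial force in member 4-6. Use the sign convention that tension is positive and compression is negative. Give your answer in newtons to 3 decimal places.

-983.020

N=7 nodes, M=11 members, R=3 reactions → 2N=14, M+R=14
member 0 (0-1): L=3.1288, (cx,cy)=(0.2493,0.9684)
member 1 (0-2): L=1.4280, (cx,cy)=(1.0000,0.0000)
member 2 (1-2): L=3.0985, (cx,cy)=(0.2091,-0.9779)
member 3 (1-3): L=1.3564, (cx,cy)=(0.9982,-0.0597)
member 4 (2-3): L=3.0323, (cx,cy)=(0.2328,0.9725)
member 5 (2-4): L=1.3150, (cx,cy)=(1.0000,0.0000)
member 6 (3-4): L=3.0112, (cx,cy)=(0.2022,-0.9793)
member 7 (3-5): L=1.2459, (cx,cy)=(0.9993,-0.0377)
member 8 (4-5): L=2.9709, (cx,cy)=(0.2141,0.9768)
member 9 (4-6): L=1.3570, (cx,cy)=(1.0000,0.0000)
member 10 (5-6): L=2.9902, (cx,cy)=(0.2411,-0.9705)
solve A·x = −loads:
  F[0-1] = -6867.3853 N (compression)
  F[0-2] = -5170.1946 N (compression)
  F[1-2] = +5713.4694 N (tension)
  F[1-3] = +570.2110 N (tension)
  F[2-3] = -5745.0088 N (compression)
  F[2-4] = -2637.7468 N (compression)
  F[3-4] = +3969.3741 N (tension)
  F[3-5] = +1836.2749 N (tension)
  F[4-5] = -3979.6096 N (compression)
  F[4-6] = -983.0197 N (compression)
  F[5-6] = +4076.9070 N (tension)
  Rx@0 = +6882.2200 N
  Ry@0 = +6650.5602 N
  Ry@6 = -3956.6202 N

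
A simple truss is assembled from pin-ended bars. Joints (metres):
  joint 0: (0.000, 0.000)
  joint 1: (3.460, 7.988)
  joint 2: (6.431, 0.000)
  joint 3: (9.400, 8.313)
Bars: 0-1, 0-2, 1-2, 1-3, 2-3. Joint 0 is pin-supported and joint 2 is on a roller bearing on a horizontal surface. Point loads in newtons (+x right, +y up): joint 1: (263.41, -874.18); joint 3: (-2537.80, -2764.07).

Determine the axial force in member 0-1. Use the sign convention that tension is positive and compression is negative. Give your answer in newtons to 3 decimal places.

-2267.893

N=4 nodes, M=5 members, R=3 reactions → 2N=8, M+R=8
member 0 (0-1): L=8.7052, (cx,cy)=(0.3975,0.9176)
member 1 (0-2): L=6.4310, (cx,cy)=(1.0000,0.0000)
member 2 (1-2): L=8.5226, (cx,cy)=(0.3486,-0.9373)
member 3 (1-3): L=5.9489, (cx,cy)=(0.9985,0.0546)
member 4 (2-3): L=8.8273, (cx,cy)=(0.3363,0.9417)
solve A·x = −loads:
  F[0-1] = -2267.8926 N (compression)
  F[0-2] = -1372.9808 N (compression)
  F[1-2] = +1195.3282 N (tension)
  F[1-3] = -1583.8784 N (compression)
  F[2-3] = -2843.1852 N (compression)
  Rx@0 = +2274.3900 N
  Ry@0 = +2081.0570 N
  Ry@2 = +1557.1930 N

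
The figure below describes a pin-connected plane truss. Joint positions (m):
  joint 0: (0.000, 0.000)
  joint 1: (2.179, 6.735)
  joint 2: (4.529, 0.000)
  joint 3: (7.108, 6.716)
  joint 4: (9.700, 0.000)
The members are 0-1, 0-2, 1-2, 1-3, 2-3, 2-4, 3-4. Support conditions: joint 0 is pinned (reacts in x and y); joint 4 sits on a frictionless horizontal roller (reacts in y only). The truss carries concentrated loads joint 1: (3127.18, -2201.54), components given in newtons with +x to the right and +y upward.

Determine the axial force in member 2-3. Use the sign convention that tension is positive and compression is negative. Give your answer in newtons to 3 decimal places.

2847.183

N=5 nodes, M=7 members, R=3 reactions → 2N=10, M+R=10
member 0 (0-1): L=7.0787, (cx,cy)=(0.3078,0.9514)
member 1 (0-2): L=4.5290, (cx,cy)=(1.0000,0.0000)
member 2 (1-2): L=7.1332, (cx,cy)=(0.3294,-0.9442)
member 3 (1-3): L=4.9290, (cx,cy)=(1.0000,-0.0039)
member 4 (2-3): L=7.1942, (cx,cy)=(0.3585,0.9335)
member 5 (2-4): L=5.1710, (cx,cy)=(1.0000,0.0000)
member 6 (3-4): L=7.1988, (cx,cy)=(0.3601,-0.9329)
solve A·x = −loads:
  F[0-1] = +488.0025 N (tension)
  F[0-2] = +2976.9611 N (tension)
  F[1-2] = -2815.0997 N (compression)
  F[1-3] = -2049.5563 N (compression)
  F[2-3] = +2847.1833 N (tension)
  F[2-4] = +1028.8676 N (tension)
  F[3-4] = -2857.5001 N (compression)
  Rx@0 = -3127.1800 N
  Ry@0 = -464.3067 N
  Ry@4 = +2665.8467 N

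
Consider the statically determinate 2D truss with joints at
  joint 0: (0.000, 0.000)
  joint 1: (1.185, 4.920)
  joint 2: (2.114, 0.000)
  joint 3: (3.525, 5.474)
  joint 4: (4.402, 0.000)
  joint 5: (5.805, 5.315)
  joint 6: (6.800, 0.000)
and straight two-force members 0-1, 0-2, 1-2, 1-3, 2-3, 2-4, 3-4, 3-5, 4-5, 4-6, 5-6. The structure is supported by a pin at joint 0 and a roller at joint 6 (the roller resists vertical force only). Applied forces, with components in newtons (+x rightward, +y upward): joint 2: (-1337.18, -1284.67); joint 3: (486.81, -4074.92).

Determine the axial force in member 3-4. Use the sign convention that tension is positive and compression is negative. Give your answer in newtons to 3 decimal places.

N=7 nodes, M=11 members, R=3 reactions → 2N=14, M+R=14
member 0 (0-1): L=5.0607, (cx,cy)=(0.2342,0.9722)
member 1 (0-2): L=2.1140, (cx,cy)=(1.0000,0.0000)
member 2 (1-2): L=5.0069, (cx,cy)=(0.1855,-0.9826)
member 3 (1-3): L=2.4047, (cx,cy)=(0.9731,0.2304)
member 4 (2-3): L=5.6529, (cx,cy)=(0.2496,0.9683)
member 5 (2-4): L=2.2880, (cx,cy)=(1.0000,0.0000)
member 6 (3-4): L=5.5438, (cx,cy)=(0.1582,-0.9874)
member 7 (3-5): L=2.2855, (cx,cy)=(0.9976,-0.0696)
member 8 (4-5): L=5.4971, (cx,cy)=(0.2552,0.9669)
member 9 (4-6): L=2.3980, (cx,cy)=(1.0000,0.0000)
member 10 (5-6): L=5.4073, (cx,cy)=(0.1840,-0.9829)
solve A·x = −loads:
  F[0-1] = -2526.1916 N (compression)
  F[0-2] = -258.8430 N (compression)
  F[1-2] = +2255.9872 N (tension)
  F[1-3] = -1038.0316 N (compression)
  F[2-3] = -962.6137 N (compression)
  F[2-4] = +1737.1918 N (tension)
  F[3-4] = -2849.8075 N (compression)
  F[3-5] = -1289.4920 N (compression)
  F[4-5] = +2910.3091 N (tension)
  F[4-6] = +543.5770 N (tension)
  F[5-6] = -2954.0722 N (compression)
  Rx@0 = +850.3700 N
  Ry@0 = +2455.9601 N
  Ry@6 = +2903.6299 N

-2849.808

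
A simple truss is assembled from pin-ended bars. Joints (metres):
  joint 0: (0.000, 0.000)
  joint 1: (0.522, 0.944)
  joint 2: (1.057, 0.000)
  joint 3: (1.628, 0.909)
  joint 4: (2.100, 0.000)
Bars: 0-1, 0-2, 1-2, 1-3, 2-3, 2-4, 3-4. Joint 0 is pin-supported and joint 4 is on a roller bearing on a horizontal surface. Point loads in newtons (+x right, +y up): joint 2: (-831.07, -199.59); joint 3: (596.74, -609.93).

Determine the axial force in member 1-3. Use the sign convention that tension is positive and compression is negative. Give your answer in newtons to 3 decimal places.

25.192

N=5 nodes, M=7 members, R=3 reactions → 2N=10, M+R=10
member 0 (0-1): L=1.0787, (cx,cy)=(0.4839,0.8751)
member 1 (0-2): L=1.0570, (cx,cy)=(1.0000,0.0000)
member 2 (1-2): L=1.0851, (cx,cy)=(0.4931,-0.8700)
member 3 (1-3): L=1.1066, (cx,cy)=(0.9995,-0.0316)
member 4 (2-3): L=1.0735, (cx,cy)=(0.5319,0.8468)
member 5 (2-4): L=1.0430, (cx,cy)=(1.0000,0.0000)
member 6 (3-4): L=1.0242, (cx,cy)=(0.4608,-0.8875)
solve A·x = −loads:
  F[0-1] = +25.2360 N (tension)
  F[0-2] = -246.5419 N (compression)
  F[1-2] = -26.3004 N (compression)
  F[1-3] = +25.1922 N (tension)
  F[2-3] = +262.7223 N (tension)
  F[2-4] = +431.8122 N (tension)
  F[3-4] = -937.0313 N (compression)
  Rx@0 = +234.3300 N
  Ry@0 = -22.0844 N
  Ry@4 = +831.6044 N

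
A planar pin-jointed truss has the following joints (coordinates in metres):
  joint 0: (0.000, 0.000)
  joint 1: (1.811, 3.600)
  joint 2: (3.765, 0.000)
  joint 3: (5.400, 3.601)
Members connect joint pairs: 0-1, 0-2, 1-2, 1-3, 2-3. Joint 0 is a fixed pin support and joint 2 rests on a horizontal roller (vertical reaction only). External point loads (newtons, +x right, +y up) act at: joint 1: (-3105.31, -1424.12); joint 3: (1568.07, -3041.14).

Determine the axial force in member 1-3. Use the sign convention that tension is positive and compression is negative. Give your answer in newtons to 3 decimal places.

2949.244

N=4 nodes, M=5 members, R=3 reactions → 2N=8, M+R=8
member 0 (0-1): L=4.0299, (cx,cy)=(0.4494,0.8933)
member 1 (0-2): L=3.7650, (cx,cy)=(1.0000,0.0000)
member 2 (1-2): L=4.0961, (cx,cy)=(0.4770,-0.8789)
member 3 (1-3): L=3.5890, (cx,cy)=(1.0000,0.0003)
member 4 (2-3): L=3.9548, (cx,cy)=(0.4134,0.9105)
solve A·x = −loads:
  F[0-1] = -993.9243 N (compression)
  F[0-2] = -1090.5744 N (compression)
  F[1-2] = -609.1748 N (compression)
  F[1-3] = +2949.2441 N (tension)
  F[2-3] = -3340.8341 N (compression)
  Rx@0 = +1537.2400 N
  Ry@0 = +887.9050 N
  Ry@2 = +3577.3550 N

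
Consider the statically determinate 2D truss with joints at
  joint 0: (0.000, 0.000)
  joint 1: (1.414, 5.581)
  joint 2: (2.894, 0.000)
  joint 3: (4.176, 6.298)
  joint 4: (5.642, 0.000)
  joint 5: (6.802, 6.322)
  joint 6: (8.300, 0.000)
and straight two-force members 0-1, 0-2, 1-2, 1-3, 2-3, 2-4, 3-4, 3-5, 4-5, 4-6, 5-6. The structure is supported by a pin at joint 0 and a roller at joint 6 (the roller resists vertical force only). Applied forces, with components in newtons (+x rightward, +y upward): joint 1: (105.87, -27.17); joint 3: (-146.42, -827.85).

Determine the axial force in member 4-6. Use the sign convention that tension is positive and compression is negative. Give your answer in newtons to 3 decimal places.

90.333

N=7 nodes, M=11 members, R=3 reactions → 2N=14, M+R=14
member 0 (0-1): L=5.7573, (cx,cy)=(0.2456,0.9694)
member 1 (0-2): L=2.8940, (cx,cy)=(1.0000,0.0000)
member 2 (1-2): L=5.7739, (cx,cy)=(0.2563,-0.9666)
member 3 (1-3): L=2.8535, (cx,cy)=(0.9679,0.2513)
member 4 (2-3): L=6.4272, (cx,cy)=(0.1995,0.9799)
member 5 (2-4): L=2.7480, (cx,cy)=(1.0000,0.0000)
member 6 (3-4): L=6.4664, (cx,cy)=(0.2267,-0.9740)
member 7 (3-5): L=2.6261, (cx,cy)=(1.0000,0.0091)
member 8 (4-5): L=6.4275, (cx,cy)=(0.1805,0.9836)
member 9 (4-6): L=2.6580, (cx,cy)=(1.0000,0.0000)
member 10 (5-6): L=6.4971, (cx,cy)=(0.2306,-0.9731)
solve A·x = −loads:
  F[0-1] = -488.7578 N (compression)
  F[0-2] = +79.4887 N (tension)
  F[1-2] = +375.5313 N (tension)
  F[1-3] = -332.8454 N (compression)
  F[2-3] = -370.4289 N (compression)
  F[2-4] = +249.6351 N (tension)
  F[3-4] = -392.9307 N (compression)
  F[3-5] = -160.5599 N (compression)
  F[4-5] = +389.0884 N (tension)
  F[4-6] = +90.3331 N (tension)
  F[5-6] = -391.7883 N (compression)
  Rx@0 = +40.5500 N
  Ry@0 = +473.7878 N
  Ry@6 = +381.2322 N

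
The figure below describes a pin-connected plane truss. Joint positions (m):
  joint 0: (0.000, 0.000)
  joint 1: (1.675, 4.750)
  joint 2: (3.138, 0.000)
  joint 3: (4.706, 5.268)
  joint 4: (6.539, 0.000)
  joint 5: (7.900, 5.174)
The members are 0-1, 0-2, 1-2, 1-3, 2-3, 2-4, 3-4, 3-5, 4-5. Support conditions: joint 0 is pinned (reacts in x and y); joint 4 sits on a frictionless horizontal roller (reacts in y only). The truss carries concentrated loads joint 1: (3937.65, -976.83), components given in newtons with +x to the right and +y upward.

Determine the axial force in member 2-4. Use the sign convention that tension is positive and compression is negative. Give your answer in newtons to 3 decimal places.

1082.323

N=6 nodes, M=9 members, R=3 reactions → 2N=12, M+R=12
member 0 (0-1): L=5.0367, (cx,cy)=(0.3326,0.9431)
member 1 (0-2): L=3.1380, (cx,cy)=(1.0000,0.0000)
member 2 (1-2): L=4.9702, (cx,cy)=(0.2944,-0.9557)
member 3 (1-3): L=3.0749, (cx,cy)=(0.9857,0.1685)
member 4 (2-3): L=5.4964, (cx,cy)=(0.2853,0.9584)
member 5 (2-4): L=3.4010, (cx,cy)=(1.0000,0.0000)
member 6 (3-4): L=5.5778, (cx,cy)=(0.3286,-0.9445)
member 7 (3-5): L=3.1954, (cx,cy)=(0.9996,-0.0294)
member 8 (4-5): L=5.3500, (cx,cy)=(0.2544,0.9671)
solve A·x = −loads:
  F[0-1] = +2262.5199 N (tension)
  F[0-2] = +3185.2253 N (tension)
  F[1-2] = -3633.1239 N (compression)
  F[1-3] = -2146.4748 N (compression)
  F[2-3] = +3622.7047 N (tension)
  F[2-4] = +1082.3230 N (tension)
  F[3-4] = -3293.4904 N (compression)
  F[3-5] = -0.0000 N (compression)
  F[4-5] = +0.0000 N (tension)
  Rx@0 = -3937.6500 N
  Ry@0 = -2133.7416 N
  Ry@4 = +3110.5716 N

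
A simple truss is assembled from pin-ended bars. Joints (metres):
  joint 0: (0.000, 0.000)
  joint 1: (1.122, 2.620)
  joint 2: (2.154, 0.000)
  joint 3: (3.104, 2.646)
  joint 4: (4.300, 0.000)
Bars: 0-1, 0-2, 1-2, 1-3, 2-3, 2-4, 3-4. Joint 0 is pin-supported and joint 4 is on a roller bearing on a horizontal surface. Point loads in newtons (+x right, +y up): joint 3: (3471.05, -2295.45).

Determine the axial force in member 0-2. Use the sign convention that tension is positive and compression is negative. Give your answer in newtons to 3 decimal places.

2829.775

N=5 nodes, M=7 members, R=3 reactions → 2N=10, M+R=10
member 0 (0-1): L=2.8501, (cx,cy)=(0.3937,0.9193)
member 1 (0-2): L=2.1540, (cx,cy)=(1.0000,0.0000)
member 2 (1-2): L=2.8159, (cx,cy)=(0.3665,-0.9304)
member 3 (1-3): L=1.9822, (cx,cy)=(0.9999,0.0131)
member 4 (2-3): L=2.8114, (cx,cy)=(0.3379,0.9412)
member 5 (2-4): L=2.1460, (cx,cy)=(1.0000,0.0000)
member 6 (3-4): L=2.9037, (cx,cy)=(0.4119,-0.9112)
solve A·x = −loads:
  F[0-1] = +1628.9854 N (tension)
  F[0-2] = +2829.7751 N (tension)
  F[1-2] = -1592.1622 N (compression)
  F[1-3] = +1224.8874 N (tension)
  F[2-3] = +1573.9696 N (tension)
  F[2-4] = +1714.4028 N (tension)
  F[3-4] = -4162.3643 N (compression)
  Rx@0 = -3471.0500 N
  Ry@0 = -1497.4512 N
  Ry@4 = +3792.9012 N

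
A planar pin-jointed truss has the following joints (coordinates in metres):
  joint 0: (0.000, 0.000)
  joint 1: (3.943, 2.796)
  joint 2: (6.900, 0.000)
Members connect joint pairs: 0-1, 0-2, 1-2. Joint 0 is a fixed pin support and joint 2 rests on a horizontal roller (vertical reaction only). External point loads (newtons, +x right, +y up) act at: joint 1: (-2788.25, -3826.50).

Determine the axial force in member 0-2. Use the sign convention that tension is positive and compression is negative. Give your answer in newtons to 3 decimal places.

N=3 nodes, M=3 members, R=3 reactions → 2N=6, M+R=6
member 0 (0-1): L=4.8337, (cx,cy)=(0.8157,0.5784)
member 1 (0-2): L=6.9000, (cx,cy)=(1.0000,0.0000)
member 2 (1-2): L=4.0696, (cx,cy)=(0.7266,-0.6870)
solve A·x = −loads:
  F[0-1] = -4788.2486 N (compression)
  F[0-2] = +1117.6564 N (tension)
  F[1-2] = -1538.1771 N (compression)
  Rx@0 = +2788.2500 N
  Ry@0 = +2769.6967 N
  Ry@2 = +1056.8033 N

1117.656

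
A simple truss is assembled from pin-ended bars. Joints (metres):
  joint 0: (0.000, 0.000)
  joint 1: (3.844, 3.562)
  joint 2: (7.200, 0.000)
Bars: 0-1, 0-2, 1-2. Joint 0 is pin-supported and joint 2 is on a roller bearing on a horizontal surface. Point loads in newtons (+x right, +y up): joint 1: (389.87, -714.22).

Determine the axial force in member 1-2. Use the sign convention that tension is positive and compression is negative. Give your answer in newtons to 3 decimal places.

-788.898

N=3 nodes, M=3 members, R=3 reactions → 2N=6, M+R=6
member 0 (0-1): L=5.2406, (cx,cy)=(0.7335,0.6797)
member 1 (0-2): L=7.2000, (cx,cy)=(1.0000,0.0000)
member 2 (1-2): L=4.8939, (cx,cy)=(0.6857,-0.7278)
solve A·x = −loads:
  F[0-1] = -206.0184 N (compression)
  F[0-2] = +540.9844 N (tension)
  F[1-2] = -788.8980 N (compression)
  Rx@0 = -389.8700 N
  Ry@0 = +140.0285 N
  Ry@2 = +574.1915 N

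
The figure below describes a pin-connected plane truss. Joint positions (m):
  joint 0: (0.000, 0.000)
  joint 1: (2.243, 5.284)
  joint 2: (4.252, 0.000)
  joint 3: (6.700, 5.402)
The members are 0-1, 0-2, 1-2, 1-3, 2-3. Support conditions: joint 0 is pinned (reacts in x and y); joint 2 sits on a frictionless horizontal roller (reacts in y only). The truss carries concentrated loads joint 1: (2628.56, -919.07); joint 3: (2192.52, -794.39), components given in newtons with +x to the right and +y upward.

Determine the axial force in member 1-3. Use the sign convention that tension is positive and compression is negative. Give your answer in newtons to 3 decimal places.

N=4 nodes, M=5 members, R=3 reactions → 2N=8, M+R=8
member 0 (0-1): L=5.7404, (cx,cy)=(0.3907,0.9205)
member 1 (0-2): L=4.2520, (cx,cy)=(1.0000,0.0000)
member 2 (1-2): L=5.6530, (cx,cy)=(0.3554,-0.9347)
member 3 (1-3): L=4.4586, (cx,cy)=(0.9996,0.0265)
member 4 (2-3): L=5.9308, (cx,cy)=(0.4128,0.9108)
solve A·x = −loads:
  F[0-1] = +6599.8414 N (tension)
  F[0-2] = +2242.2434 N (tension)
  F[1-2] = -7409.5186 N (compression)
  F[1-3] = +2584.4114 N (tension)
  F[2-3] = -947.2459 N (compression)
  Rx@0 = -4821.0800 N
  Ry@0 = -6075.1550 N
  Ry@2 = +7788.6150 N

2584.411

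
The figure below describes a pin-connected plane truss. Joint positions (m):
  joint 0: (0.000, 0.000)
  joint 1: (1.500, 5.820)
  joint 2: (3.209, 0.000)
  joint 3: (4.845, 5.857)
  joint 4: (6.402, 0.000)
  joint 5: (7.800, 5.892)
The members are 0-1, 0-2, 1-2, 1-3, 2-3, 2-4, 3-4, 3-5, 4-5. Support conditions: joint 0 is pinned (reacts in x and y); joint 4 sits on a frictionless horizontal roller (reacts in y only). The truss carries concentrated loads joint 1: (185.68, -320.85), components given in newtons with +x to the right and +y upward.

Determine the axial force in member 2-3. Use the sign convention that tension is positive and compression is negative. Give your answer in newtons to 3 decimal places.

254.847

N=6 nodes, M=9 members, R=3 reactions → 2N=12, M+R=12
member 0 (0-1): L=6.0102, (cx,cy)=(0.2496,0.9684)
member 1 (0-2): L=3.2090, (cx,cy)=(1.0000,0.0000)
member 2 (1-2): L=6.0657, (cx,cy)=(0.2817,-0.9595)
member 3 (1-3): L=3.3452, (cx,cy)=(0.9999,0.0111)
member 4 (2-3): L=6.0812, (cx,cy)=(0.2690,0.9631)
member 5 (2-4): L=3.1930, (cx,cy)=(1.0000,0.0000)
member 6 (3-4): L=6.0604, (cx,cy)=(0.2569,-0.9664)
member 7 (3-5): L=2.9552, (cx,cy)=(0.9999,0.0118)
member 8 (4-5): L=6.0556, (cx,cy)=(0.2309,0.9730)
solve A·x = −loads:
  F[0-1] = -79.3864 N (compression)
  F[0-2] = +205.4930 N (tension)
  F[1-2] = -255.8149 N (compression)
  F[1-3] = -133.4261 N (compression)
  F[2-3] = +254.8470 N (tension)
  F[2-4] = +64.8575 N (tension)
  F[3-4] = -252.4493 N (compression)
  F[3-5] = +0.0000 N (tension)
  F[4-5] = +0.0000 N (tension)
  Rx@0 = -185.6800 N
  Ry@0 = +76.8743 N
  Ry@4 = +243.9757 N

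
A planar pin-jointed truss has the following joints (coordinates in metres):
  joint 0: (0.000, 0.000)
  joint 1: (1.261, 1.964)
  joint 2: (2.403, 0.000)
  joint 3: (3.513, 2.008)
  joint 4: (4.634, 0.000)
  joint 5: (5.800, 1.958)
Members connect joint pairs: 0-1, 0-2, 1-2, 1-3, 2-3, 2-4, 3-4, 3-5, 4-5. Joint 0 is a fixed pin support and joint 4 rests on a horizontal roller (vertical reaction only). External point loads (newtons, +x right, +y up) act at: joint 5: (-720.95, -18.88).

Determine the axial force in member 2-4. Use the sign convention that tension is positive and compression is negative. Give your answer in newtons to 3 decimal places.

N=6 nodes, M=9 members, R=3 reactions → 2N=12, M+R=12
member 0 (0-1): L=2.3340, (cx,cy)=(0.5403,0.8415)
member 1 (0-2): L=2.4030, (cx,cy)=(1.0000,0.0000)
member 2 (1-2): L=2.2719, (cx,cy)=(0.5027,-0.8645)
member 3 (1-3): L=2.2524, (cx,cy)=(0.9998,0.0195)
member 4 (2-3): L=2.2944, (cx,cy)=(0.4838,0.8752)
member 5 (2-4): L=2.2310, (cx,cy)=(1.0000,0.0000)
member 6 (3-4): L=2.2997, (cx,cy)=(0.4875,-0.8732)
member 7 (3-5): L=2.2875, (cx,cy)=(0.9998,-0.0219)
member 8 (4-5): L=2.2789, (cx,cy)=(0.5117,0.8592)
solve A·x = −loads:
  F[0-1] = -356.3604 N (compression)
  F[0-2] = -528.4152 N (compression)
  F[1-2] = +338.6818 N (tension)
  F[1-3] = -362.8480 N (compression)
  F[2-3] = -334.5400 N (compression)
  F[2-4] = -196.3237 N (compression)
  F[3-4] = +360.9785 N (tension)
  F[3-5] = -700.7531 N (compression)
  F[4-5] = -39.8010 N (compression)
  Rx@0 = +720.9500 N
  Ry@0 = +299.8718 N
  Ry@4 = -280.9918 N

-196.324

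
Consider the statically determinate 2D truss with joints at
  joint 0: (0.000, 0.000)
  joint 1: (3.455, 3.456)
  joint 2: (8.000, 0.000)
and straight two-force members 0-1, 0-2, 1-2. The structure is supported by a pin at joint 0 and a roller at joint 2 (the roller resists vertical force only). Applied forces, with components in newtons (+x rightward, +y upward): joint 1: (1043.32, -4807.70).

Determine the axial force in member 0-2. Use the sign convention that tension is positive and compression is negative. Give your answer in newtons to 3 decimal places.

N=3 nodes, M=3 members, R=3 reactions → 2N=6, M+R=6
member 0 (0-1): L=4.8868, (cx,cy)=(0.7070,0.7072)
member 1 (0-2): L=8.0000, (cx,cy)=(1.0000,0.0000)
member 2 (1-2): L=5.7097, (cx,cy)=(0.7960,-0.6053)
solve A·x = −loads:
  F[0-1] = -3224.8742 N (compression)
  F[0-2] = +3323.3204 N (tension)
  F[1-2] = -4174.9716 N (compression)
  Rx@0 = -1043.3200 N
  Ry@0 = +2280.6603 N
  Ry@2 = +2527.0397 N

3323.320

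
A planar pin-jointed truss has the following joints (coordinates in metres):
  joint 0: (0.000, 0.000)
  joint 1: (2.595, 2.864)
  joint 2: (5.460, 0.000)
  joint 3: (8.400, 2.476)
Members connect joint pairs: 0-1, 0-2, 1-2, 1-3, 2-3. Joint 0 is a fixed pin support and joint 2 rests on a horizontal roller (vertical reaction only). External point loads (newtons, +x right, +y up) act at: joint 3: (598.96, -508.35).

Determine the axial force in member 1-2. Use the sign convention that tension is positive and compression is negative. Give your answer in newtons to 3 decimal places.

-876.699

N=4 nodes, M=5 members, R=3 reactions → 2N=8, M+R=8
member 0 (0-1): L=3.8648, (cx,cy)=(0.6714,0.7411)
member 1 (0-2): L=5.4600, (cx,cy)=(1.0000,0.0000)
member 2 (1-2): L=4.0510, (cx,cy)=(0.7072,-0.7070)
member 3 (1-3): L=5.8180, (cx,cy)=(0.9978,-0.0667)
member 4 (2-3): L=3.8437, (cx,cy)=(0.7649,0.6442)
solve A·x = −loads:
  F[0-1] = +735.9048 N (tension)
  F[0-2] = +104.8379 N (tension)
  F[1-2] = -876.6993 N (compression)
  F[1-3] = +1116.6363 N (tension)
  F[2-3] = -673.5534 N (compression)
  Rx@0 = -598.9600 N
  Ry@0 = -545.3432 N
  Ry@2 = +1053.6932 N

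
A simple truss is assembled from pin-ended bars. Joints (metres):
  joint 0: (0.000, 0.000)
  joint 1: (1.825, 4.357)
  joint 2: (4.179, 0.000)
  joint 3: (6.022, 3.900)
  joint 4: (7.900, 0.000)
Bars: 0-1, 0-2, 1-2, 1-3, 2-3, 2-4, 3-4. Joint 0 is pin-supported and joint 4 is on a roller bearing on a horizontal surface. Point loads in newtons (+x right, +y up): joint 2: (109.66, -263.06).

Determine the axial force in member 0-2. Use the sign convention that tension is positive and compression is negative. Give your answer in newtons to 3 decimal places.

161.559

N=5 nodes, M=7 members, R=3 reactions → 2N=10, M+R=10
member 0 (0-1): L=4.7238, (cx,cy)=(0.3863,0.9224)
member 1 (0-2): L=4.1790, (cx,cy)=(1.0000,0.0000)
member 2 (1-2): L=4.9522, (cx,cy)=(0.4753,-0.8798)
member 3 (1-3): L=4.2218, (cx,cy)=(0.9941,-0.1082)
member 4 (2-3): L=4.3135, (cx,cy)=(0.4273,0.9041)
member 5 (2-4): L=3.7210, (cx,cy)=(1.0000,0.0000)
member 6 (3-4): L=4.3286, (cx,cy)=(0.4339,-0.9010)
solve A·x = −loads:
  F[0-1] = -134.3350 N (compression)
  F[0-2] = +161.5594 N (tension)
  F[1-2] = +156.4600 N (tension)
  F[1-3] = -127.0175 N (compression)
  F[2-3] = +138.7037 N (tension)
  F[2-4] = +67.0087 N (tension)
  F[3-4] = -154.4487 N (compression)
  Rx@0 = -109.6600 N
  Ry@0 = +123.9046 N
  Ry@4 = +139.1554 N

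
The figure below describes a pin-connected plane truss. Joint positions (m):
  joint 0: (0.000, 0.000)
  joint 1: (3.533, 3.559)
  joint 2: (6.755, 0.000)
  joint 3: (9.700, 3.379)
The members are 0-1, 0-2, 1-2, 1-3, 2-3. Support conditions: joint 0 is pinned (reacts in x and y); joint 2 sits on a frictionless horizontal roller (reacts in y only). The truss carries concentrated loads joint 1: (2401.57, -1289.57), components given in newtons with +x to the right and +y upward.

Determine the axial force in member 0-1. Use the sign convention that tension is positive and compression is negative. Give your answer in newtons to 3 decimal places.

N=4 nodes, M=5 members, R=3 reactions → 2N=8, M+R=8
member 0 (0-1): L=5.0148, (cx,cy)=(0.7045,0.7097)
member 1 (0-2): L=6.7550, (cx,cy)=(1.0000,0.0000)
member 2 (1-2): L=4.8008, (cx,cy)=(0.6711,-0.7413)
member 3 (1-3): L=6.1696, (cx,cy)=(0.9996,-0.0292)
member 4 (2-3): L=4.4823, (cx,cy)=(0.6570,0.7539)
solve A·x = −loads:
  F[0-1] = +916.1883 N (tension)
  F[0-2] = +1756.1065 N (tension)
  F[1-2] = -2616.6143 N (compression)
  F[1-3] = +0.0000 N (tension)
  F[2-3] = -0.0000 N (compression)
  Rx@0 = -2401.5700 N
  Ry@0 = -650.2136 N
  Ry@2 = +1939.7836 N

916.188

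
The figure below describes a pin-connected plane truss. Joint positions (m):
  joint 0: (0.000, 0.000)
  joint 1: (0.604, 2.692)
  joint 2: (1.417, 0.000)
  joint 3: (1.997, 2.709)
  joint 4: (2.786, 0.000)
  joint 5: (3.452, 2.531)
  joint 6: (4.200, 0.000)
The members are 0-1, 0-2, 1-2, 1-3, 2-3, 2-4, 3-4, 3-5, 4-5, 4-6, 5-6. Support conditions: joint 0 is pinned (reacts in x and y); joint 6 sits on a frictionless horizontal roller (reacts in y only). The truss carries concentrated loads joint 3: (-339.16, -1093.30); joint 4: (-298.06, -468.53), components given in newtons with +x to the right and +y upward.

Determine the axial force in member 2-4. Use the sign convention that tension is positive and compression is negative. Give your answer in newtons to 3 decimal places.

N=7 nodes, M=11 members, R=3 reactions → 2N=14, M+R=14
member 0 (0-1): L=2.7589, (cx,cy)=(0.2189,0.9757)
member 1 (0-2): L=1.4170, (cx,cy)=(1.0000,0.0000)
member 2 (1-2): L=2.8121, (cx,cy)=(0.2891,-0.9573)
member 3 (1-3): L=1.3931, (cx,cy)=(0.9999,0.0122)
member 4 (2-3): L=2.7704, (cx,cy)=(0.2094,0.9778)
member 5 (2-4): L=1.3690, (cx,cy)=(1.0000,0.0000)
member 6 (3-4): L=2.8216, (cx,cy)=(0.2796,-0.9601)
member 7 (3-5): L=1.4658, (cx,cy)=(0.9926,-0.1214)
member 8 (4-5): L=2.6172, (cx,cy)=(0.2545,0.9671)
member 9 (4-6): L=1.4140, (cx,cy)=(1.0000,0.0000)
member 10 (5-6): L=2.6392, (cx,cy)=(0.2834,-0.9590)
solve A·x = −loads:
  F[0-1] = -973.5760 N (compression)
  F[0-2] = -424.0792 N (compression)
  F[1-2] = +985.9839 N (tension)
  F[1-3] = -498.2348 N (compression)
  F[2-3] = -965.2695 N (compression)
  F[2-4] = +63.0632 N (tension)
  F[3-4] = -107.0991 N (compression)
  F[3-5] = -333.6438 N (compression)
  F[4-5] = +590.8063 N (tension)
  F[4-6] = +180.8297 N (tension)
  F[5-6] = -638.0330 N (compression)
  Rx@0 = +637.2200 N
  Ry@0 = +949.9585 N
  Ry@6 = +611.8715 N

63.063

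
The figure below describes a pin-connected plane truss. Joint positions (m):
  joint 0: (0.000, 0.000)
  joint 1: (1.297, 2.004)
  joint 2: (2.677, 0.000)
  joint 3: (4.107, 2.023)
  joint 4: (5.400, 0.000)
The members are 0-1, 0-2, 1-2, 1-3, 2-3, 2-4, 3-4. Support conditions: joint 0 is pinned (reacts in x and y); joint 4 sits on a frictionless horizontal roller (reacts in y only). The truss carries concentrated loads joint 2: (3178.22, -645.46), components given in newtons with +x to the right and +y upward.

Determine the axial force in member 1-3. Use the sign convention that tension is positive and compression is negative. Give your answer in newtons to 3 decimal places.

N=5 nodes, M=7 members, R=3 reactions → 2N=10, M+R=10
member 0 (0-1): L=2.3871, (cx,cy)=(0.5433,0.8395)
member 1 (0-2): L=2.6770, (cx,cy)=(1.0000,0.0000)
member 2 (1-2): L=2.4332, (cx,cy)=(0.5672,-0.8236)
member 3 (1-3): L=2.8101, (cx,cy)=(1.0000,0.0068)
member 4 (2-3): L=2.4774, (cx,cy)=(0.5772,0.8166)
member 5 (2-4): L=2.7230, (cx,cy)=(1.0000,0.0000)
member 6 (3-4): L=2.4009, (cx,cy)=(0.5385,-0.8426)
solve A·x = −loads:
  F[0-1] = -387.6995 N (compression)
  F[0-2] = +3388.8719 N (tension)
  F[1-2] = +391.6332 N (tension)
  F[1-3] = -432.7792 N (compression)
  F[2-3] = +395.4348 N (tension)
  F[2-4] = +204.5157 N (tension)
  F[3-4] = -379.7557 N (compression)
  Rx@0 = -3178.2200 N
  Ry@0 = +325.4792 N
  Ry@4 = +319.9808 N

-432.779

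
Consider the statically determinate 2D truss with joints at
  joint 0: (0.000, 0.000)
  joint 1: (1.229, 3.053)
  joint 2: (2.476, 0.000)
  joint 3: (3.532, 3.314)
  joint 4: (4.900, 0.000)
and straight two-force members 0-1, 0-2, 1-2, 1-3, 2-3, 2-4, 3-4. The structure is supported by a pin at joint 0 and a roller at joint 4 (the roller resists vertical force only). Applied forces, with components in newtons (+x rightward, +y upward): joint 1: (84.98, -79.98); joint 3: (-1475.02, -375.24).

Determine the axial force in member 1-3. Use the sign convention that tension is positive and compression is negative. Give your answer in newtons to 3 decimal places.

N=5 nodes, M=7 members, R=3 reactions → 2N=10, M+R=10
member 0 (0-1): L=3.2911, (cx,cy)=(0.3734,0.9277)
member 1 (0-2): L=2.4760, (cx,cy)=(1.0000,0.0000)
member 2 (1-2): L=3.2979, (cx,cy)=(0.3781,-0.9258)
member 3 (1-3): L=2.3177, (cx,cy)=(0.9936,0.1126)
member 4 (2-3): L=3.4782, (cx,cy)=(0.3036,0.9528)
member 5 (2-4): L=2.4240, (cx,cy)=(1.0000,0.0000)
member 6 (3-4): L=3.5853, (cx,cy)=(0.3816,-0.9243)
solve A·x = −loads:
  F[0-1] = -1195.8383 N (compression)
  F[0-2] = -943.4746 N (compression)
  F[1-2] = +1000.5163 N (tension)
  F[1-3] = -915.6901 N (compression)
  F[2-3] = -972.1192 N (compression)
  F[2-4] = -270.0120 N (compression)
  F[3-4] = +707.6466 N (tension)
  Rx@0 = +1390.0400 N
  Ry@0 = +1109.3280 N
  Ry@4 = -654.1080 N

-915.690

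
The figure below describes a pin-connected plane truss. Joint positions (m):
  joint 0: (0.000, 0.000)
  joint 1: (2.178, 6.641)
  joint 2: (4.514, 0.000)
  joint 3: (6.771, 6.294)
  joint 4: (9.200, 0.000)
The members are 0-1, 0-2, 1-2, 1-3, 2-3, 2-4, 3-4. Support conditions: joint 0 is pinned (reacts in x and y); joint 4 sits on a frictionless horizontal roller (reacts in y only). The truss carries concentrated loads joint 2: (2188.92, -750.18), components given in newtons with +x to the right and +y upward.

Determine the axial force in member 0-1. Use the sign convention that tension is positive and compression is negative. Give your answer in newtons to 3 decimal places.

N=5 nodes, M=7 members, R=3 reactions → 2N=10, M+R=10
member 0 (0-1): L=6.9890, (cx,cy)=(0.3116,0.9502)
member 1 (0-2): L=4.5140, (cx,cy)=(1.0000,0.0000)
member 2 (1-2): L=7.0399, (cx,cy)=(0.3318,-0.9433)
member 3 (1-3): L=4.6061, (cx,cy)=(0.9972,-0.0753)
member 4 (2-3): L=6.6864, (cx,cy)=(0.3375,0.9413)
member 5 (2-4): L=4.6860, (cx,cy)=(1.0000,0.0000)
member 6 (3-4): L=6.7464, (cx,cy)=(0.3600,-0.9329)
solve A·x = −loads:
  F[0-1] = -402.1272 N (compression)
  F[0-2] = +2314.2354 N (tension)
  F[1-2] = +426.4206 N (tension)
  F[1-3] = -267.5724 N (compression)
  F[2-3] = +369.6132 N (tension)
  F[2-4] = +142.0496 N (tension)
  F[3-4] = -394.5366 N (compression)
  Rx@0 = -2188.9200 N
  Ry@0 = +382.1026 N
  Ry@4 = +368.0774 N

-402.127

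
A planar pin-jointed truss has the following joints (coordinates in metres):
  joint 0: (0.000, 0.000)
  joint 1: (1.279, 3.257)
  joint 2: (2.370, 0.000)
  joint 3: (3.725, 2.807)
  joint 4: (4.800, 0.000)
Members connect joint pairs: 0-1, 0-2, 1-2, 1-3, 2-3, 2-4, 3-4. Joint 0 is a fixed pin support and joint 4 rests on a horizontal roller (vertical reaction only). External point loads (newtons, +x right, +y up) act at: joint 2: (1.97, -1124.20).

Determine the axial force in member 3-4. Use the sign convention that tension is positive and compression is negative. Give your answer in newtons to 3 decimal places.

-594.387

N=5 nodes, M=7 members, R=3 reactions → 2N=10, M+R=10
member 0 (0-1): L=3.4991, (cx,cy)=(0.3655,0.9308)
member 1 (0-2): L=2.3700, (cx,cy)=(1.0000,0.0000)
member 2 (1-2): L=3.4349, (cx,cy)=(0.3176,-0.9482)
member 3 (1-3): L=2.4870, (cx,cy)=(0.9835,-0.1809)
member 4 (2-3): L=3.1169, (cx,cy)=(0.4347,0.9006)
member 5 (2-4): L=2.4300, (cx,cy)=(1.0000,0.0000)
member 6 (3-4): L=3.0058, (cx,cy)=(0.3576,-0.9339)
solve A·x = −loads:
  F[0-1] = -611.4354 N (compression)
  F[0-2] = +225.4617 N (tension)
  F[1-2] = +685.8343 N (tension)
  F[1-3] = -448.7363 N (compression)
  F[2-3] = +526.2039 N (tension)
  F[2-4] = +212.5772 N (tension)
  F[3-4] = -594.3870 N (compression)
  Rx@0 = -1.9700 N
  Ry@0 = +569.1263 N
  Ry@4 = +555.0738 N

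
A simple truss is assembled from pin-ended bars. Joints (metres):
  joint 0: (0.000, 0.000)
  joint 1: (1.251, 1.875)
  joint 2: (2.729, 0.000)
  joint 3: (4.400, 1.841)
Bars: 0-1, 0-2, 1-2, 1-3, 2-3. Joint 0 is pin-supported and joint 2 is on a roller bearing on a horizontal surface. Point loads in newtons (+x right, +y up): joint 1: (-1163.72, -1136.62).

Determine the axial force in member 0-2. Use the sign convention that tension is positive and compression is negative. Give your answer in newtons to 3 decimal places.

-219.543

N=4 nodes, M=5 members, R=3 reactions → 2N=8, M+R=8
member 0 (0-1): L=2.2540, (cx,cy)=(0.5550,0.8318)
member 1 (0-2): L=2.7290, (cx,cy)=(1.0000,0.0000)
member 2 (1-2): L=2.3875, (cx,cy)=(0.6191,-0.7853)
member 3 (1-3): L=3.1492, (cx,cy)=(0.9999,-0.0108)
member 4 (2-3): L=2.4863, (cx,cy)=(0.6721,0.7405)
solve A·x = −loads:
  F[0-1] = -1701.1976 N (compression)
  F[0-2] = -219.5429 N (compression)
  F[1-2] = +354.6391 N (tension)
  F[1-3] = -0.0000 N (tension)
  F[2-3] = +0.0000 N (tension)
  Rx@0 = +1163.7200 N
  Ry@0 = +1415.1335 N
  Ry@2 = -278.5135 N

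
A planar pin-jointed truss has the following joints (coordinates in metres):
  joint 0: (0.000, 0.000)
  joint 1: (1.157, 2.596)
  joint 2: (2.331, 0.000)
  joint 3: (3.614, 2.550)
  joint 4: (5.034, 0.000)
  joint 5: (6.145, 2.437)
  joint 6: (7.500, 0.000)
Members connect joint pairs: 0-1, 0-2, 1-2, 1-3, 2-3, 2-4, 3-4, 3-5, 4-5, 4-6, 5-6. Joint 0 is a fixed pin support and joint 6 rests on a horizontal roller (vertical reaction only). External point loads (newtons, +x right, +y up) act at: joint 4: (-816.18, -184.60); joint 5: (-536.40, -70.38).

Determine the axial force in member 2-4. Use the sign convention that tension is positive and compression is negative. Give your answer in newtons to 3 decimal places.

-1001.517

N=7 nodes, M=11 members, R=3 reactions → 2N=14, M+R=14
member 0 (0-1): L=2.8422, (cx,cy)=(0.4071,0.9134)
member 1 (0-2): L=2.3310, (cx,cy)=(1.0000,0.0000)
member 2 (1-2): L=2.8491, (cx,cy)=(0.4121,-0.9112)
member 3 (1-3): L=2.4574, (cx,cy)=(0.9998,-0.0187)
member 4 (2-3): L=2.8546, (cx,cy)=(0.4495,0.8933)
member 5 (2-4): L=2.7030, (cx,cy)=(1.0000,0.0000)
member 6 (3-4): L=2.9187, (cx,cy)=(0.4865,-0.8737)
member 7 (3-5): L=2.5335, (cx,cy)=(0.9990,-0.0446)
member 8 (4-5): L=2.6783, (cx,cy)=(0.4148,0.9099)
member 9 (4-6): L=2.4660, (cx,cy)=(1.0000,0.0000)
member 10 (5-6): L=2.7884, (cx,cy)=(0.4859,-0.8740)
solve A·x = −loads:
  F[0-1] = -271.1941 N (compression)
  F[0-2] = -1242.1810 N (compression)
  F[1-2] = +276.4677 N (tension)
  F[1-3] = -224.3587 N (compression)
  F[2-3] = -281.9935 N (compression)
  F[2-4] = -1001.5174 N (compression)
  F[3-4] = +309.1490 N (tension)
  F[3-5] = -501.9679 N (compression)
  F[4-5] = -93.9601 N (compression)
  F[4-6] = +4.0444 N (tension)
  F[5-6] = -8.3227 N (compression)
  Rx@0 = +1352.5800 N
  Ry@0 = +247.7060 N
  Ry@6 = +7.2740 N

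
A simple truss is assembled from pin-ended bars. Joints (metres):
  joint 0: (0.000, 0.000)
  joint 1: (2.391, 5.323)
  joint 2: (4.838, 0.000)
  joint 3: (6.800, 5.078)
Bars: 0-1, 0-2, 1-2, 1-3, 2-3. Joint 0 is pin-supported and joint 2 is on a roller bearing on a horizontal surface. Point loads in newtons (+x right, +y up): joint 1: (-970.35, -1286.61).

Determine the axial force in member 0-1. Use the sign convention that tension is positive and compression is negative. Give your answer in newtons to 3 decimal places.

N=4 nodes, M=5 members, R=3 reactions → 2N=8, M+R=8
member 0 (0-1): L=5.8353, (cx,cy)=(0.4097,0.9122)
member 1 (0-2): L=4.8380, (cx,cy)=(1.0000,0.0000)
member 2 (1-2): L=5.8585, (cx,cy)=(0.4177,-0.9086)
member 3 (1-3): L=4.4158, (cx,cy)=(0.9985,-0.0555)
member 4 (2-3): L=5.4439, (cx,cy)=(0.3604,0.9328)
solve A·x = −loads:
  F[0-1] = -1883.7716 N (compression)
  F[0-2] = -198.4846 N (compression)
  F[1-2] = +475.2040 N (tension)
  F[1-3] = -0.0000 N (tension)
  F[2-3] = +0.0000 N (tension)
  Rx@0 = +970.3500 N
  Ry@0 = +1718.3770 N
  Ry@2 = -431.7670 N

-1883.772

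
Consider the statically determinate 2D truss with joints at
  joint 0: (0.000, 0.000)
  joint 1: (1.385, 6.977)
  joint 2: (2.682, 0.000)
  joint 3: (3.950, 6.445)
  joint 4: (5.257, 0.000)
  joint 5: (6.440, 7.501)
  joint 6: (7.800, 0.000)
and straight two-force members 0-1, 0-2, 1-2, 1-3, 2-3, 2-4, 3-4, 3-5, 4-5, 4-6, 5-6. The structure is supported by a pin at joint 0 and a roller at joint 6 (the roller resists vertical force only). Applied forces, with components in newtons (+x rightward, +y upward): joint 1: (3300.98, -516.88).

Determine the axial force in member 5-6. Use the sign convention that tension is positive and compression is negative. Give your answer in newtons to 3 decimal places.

N=7 nodes, M=11 members, R=3 reactions → 2N=14, M+R=14
member 0 (0-1): L=7.1131, (cx,cy)=(0.1947,0.9809)
member 1 (0-2): L=2.6820, (cx,cy)=(1.0000,0.0000)
member 2 (1-2): L=7.0965, (cx,cy)=(0.1828,-0.9832)
member 3 (1-3): L=2.6196, (cx,cy)=(0.9792,-0.2031)
member 4 (2-3): L=6.5685, (cx,cy)=(0.1930,0.9812)
member 5 (2-4): L=2.5750, (cx,cy)=(1.0000,0.0000)
member 6 (3-4): L=6.5762, (cx,cy)=(0.1987,-0.9801)
member 7 (3-5): L=2.7047, (cx,cy)=(0.9206,0.3904)
member 8 (4-5): L=7.5937, (cx,cy)=(0.1558,0.9878)
member 9 (4-6): L=2.5430, (cx,cy)=(1.0000,0.0000)
member 10 (5-6): L=7.6233, (cx,cy)=(0.1784,-0.9840)
solve A·x = −loads:
  F[0-1] = +2576.9034 N (tension)
  F[0-2] = +2799.2309 N (tension)
  F[1-2] = -2606.5943 N (compression)
  F[1-3] = -2372.2713 N (compression)
  F[2-3] = +2611.8168 N (tension)
  F[2-4] = +1818.6478 N (tension)
  F[3-4] = -3585.0855 N (compression)
  F[3-5] = -1201.4833 N (compression)
  F[4-5] = +3556.9942 N (tension)
  F[4-6] = +551.9891 N (tension)
  F[5-6] = -3094.0993 N (compression)
  Rx@0 = -3300.9800 N
  Ry@0 = -2527.5836 N
  Ry@6 = +3044.4636 N

-3094.099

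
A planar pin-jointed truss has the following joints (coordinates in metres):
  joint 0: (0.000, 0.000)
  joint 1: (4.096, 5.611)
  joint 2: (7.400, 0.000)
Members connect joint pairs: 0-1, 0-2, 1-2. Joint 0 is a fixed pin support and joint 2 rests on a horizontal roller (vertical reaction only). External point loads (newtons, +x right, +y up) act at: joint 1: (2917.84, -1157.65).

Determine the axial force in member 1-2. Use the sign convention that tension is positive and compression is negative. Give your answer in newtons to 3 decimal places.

N=3 nodes, M=3 members, R=3 reactions → 2N=6, M+R=6
member 0 (0-1): L=6.9470, (cx,cy)=(0.5896,0.8077)
member 1 (0-2): L=7.4000, (cx,cy)=(1.0000,0.0000)
member 2 (1-2): L=6.5115, (cx,cy)=(0.5074,-0.8617)
solve A·x = −loads:
  F[0-1] = +2099.2700 N (tension)
  F[0-2] = +1680.0922 N (tension)
  F[1-2] = -3311.1180 N (compression)
  Rx@0 = -2917.8400 N
  Ry@0 = -1695.5574 N
  Ry@2 = +2853.2074 N

-3311.118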